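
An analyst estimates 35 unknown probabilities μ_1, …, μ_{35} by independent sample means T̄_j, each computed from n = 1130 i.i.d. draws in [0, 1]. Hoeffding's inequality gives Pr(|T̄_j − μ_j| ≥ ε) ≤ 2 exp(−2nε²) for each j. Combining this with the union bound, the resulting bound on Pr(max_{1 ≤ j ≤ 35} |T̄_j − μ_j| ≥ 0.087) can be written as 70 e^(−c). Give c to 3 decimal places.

17.106

Union bound over the 35 events: Pr(max_{1 ≤ j ≤ 35} |T̄_j − μ_j| ≥ 0.087) ≤ 35·2·exp(−2nε²) = 70 exp(−2·1130·0.087²).
So c = 2·1130·0.087² = 17.1059.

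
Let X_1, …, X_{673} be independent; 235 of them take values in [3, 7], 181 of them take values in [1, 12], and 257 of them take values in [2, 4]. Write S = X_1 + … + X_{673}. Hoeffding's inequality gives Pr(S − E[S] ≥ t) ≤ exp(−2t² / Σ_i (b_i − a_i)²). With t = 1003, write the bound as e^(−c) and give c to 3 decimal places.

Σ(b_i − a_i)² = 235·4² + 181·11² + 257·2² = 26689.
c = 2t² / 26689 = 2·1003² / 26689 = 75.3875.

75.388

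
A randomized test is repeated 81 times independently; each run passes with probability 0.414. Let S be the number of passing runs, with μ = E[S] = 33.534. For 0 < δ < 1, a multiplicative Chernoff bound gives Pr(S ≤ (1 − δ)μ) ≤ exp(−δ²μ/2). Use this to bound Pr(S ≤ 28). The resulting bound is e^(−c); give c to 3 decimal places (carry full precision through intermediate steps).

Write 28 = (1 − δ)μ, so δ = 1 − 28/33.534 = 0.1650265…
Then the exponent is δ²μ/2 = (μ − 28)²/(2μ) = 0.456628.

0.457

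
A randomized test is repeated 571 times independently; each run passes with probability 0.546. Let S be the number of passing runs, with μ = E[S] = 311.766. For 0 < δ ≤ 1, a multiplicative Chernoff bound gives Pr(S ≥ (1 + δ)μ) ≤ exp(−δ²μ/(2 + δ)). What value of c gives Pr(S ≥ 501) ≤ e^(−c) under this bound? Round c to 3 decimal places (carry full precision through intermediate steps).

Write 501 = (1 + δ)μ, so δ = 501/311.766 − 1 = 0.6069745…
Then the exponent is δ²μ/(2 + δ) = (501 − μ)² / (μ·(2 + δ)) = 44.058815.

44.059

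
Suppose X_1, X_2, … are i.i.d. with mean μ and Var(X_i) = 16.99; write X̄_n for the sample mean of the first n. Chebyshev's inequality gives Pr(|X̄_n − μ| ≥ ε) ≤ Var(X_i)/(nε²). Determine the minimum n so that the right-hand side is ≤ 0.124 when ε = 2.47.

23

Require 16.99/(n·2.47²) ≤ 0.124, i.e. n ≥ 16.99/(0.124·2.47²) = 22.458.
The smallest integer n is 23.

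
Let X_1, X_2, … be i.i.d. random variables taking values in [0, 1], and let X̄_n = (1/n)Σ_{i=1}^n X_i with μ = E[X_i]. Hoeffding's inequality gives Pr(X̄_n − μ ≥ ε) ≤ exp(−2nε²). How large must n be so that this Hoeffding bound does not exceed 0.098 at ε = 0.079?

Require exp(−2nε²) ≤ 0.098, i.e. 2nε² ≥ ln(1/0.098) = 2.322788.
So n ≥ 2.322788 / (2·0.079²) = 186.091.
The smallest integer n is 187.

187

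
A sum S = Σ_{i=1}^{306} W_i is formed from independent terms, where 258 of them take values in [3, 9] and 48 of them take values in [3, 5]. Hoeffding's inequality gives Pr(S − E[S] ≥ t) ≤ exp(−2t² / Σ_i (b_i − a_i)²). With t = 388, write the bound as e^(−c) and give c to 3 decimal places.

31.760

Σ(b_i − a_i)² = 258·6² + 48·2² = 9480.
c = 2t² / 9480 = 2·388² / 9480 = 31.7603.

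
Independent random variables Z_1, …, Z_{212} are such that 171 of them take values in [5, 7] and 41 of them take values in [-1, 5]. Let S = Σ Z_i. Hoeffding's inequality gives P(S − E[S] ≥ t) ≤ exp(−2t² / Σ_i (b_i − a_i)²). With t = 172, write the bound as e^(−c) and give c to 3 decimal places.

27.393

Σ(b_i − a_i)² = 171·2² + 41·6² = 2160.
c = 2t² / 2160 = 2·172² / 2160 = 27.3926.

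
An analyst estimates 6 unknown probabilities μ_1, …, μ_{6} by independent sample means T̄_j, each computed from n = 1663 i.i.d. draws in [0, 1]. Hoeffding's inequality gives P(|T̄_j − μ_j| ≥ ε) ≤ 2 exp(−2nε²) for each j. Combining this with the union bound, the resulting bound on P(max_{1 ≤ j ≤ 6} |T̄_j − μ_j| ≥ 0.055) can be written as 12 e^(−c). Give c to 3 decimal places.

Union bound over the 6 events: P(max_{1 ≤ j ≤ 6} |T̄_j − μ_j| ≥ 0.055) ≤ 6·2·exp(−2nε²) = 12 exp(−2·1663·0.055²).
So c = 2·1663·0.055² = 10.0611.

10.061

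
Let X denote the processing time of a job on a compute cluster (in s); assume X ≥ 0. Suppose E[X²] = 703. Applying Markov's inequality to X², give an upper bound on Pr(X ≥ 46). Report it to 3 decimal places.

Since X ≥ 0, the event {X ≥ 46} is the same as {X² ≥ 2116}.
Markov's inequality applied to X² gives Pr(X² ≥ 2116) ≤ E[X²]/2116 = 703/2116 = 0.3322.

0.332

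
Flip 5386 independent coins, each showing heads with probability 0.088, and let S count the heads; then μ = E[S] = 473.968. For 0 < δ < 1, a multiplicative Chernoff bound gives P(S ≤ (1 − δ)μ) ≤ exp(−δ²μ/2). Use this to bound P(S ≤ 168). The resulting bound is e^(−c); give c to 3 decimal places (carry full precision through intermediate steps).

98.758

Write 168 = (1 − δ)μ, so δ = 1 − 168/473.968 = 0.6455457…
Then the exponent is δ²μ/2 = (μ − 168)²/(2μ) = 98.758162.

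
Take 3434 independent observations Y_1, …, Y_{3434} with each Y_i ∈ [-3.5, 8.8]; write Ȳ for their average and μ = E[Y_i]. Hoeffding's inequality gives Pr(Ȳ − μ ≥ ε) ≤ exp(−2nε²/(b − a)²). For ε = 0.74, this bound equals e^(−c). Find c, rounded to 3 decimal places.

c = 2nε²/(b − a)² = 2·3434·0.74² / 12.3² = 24.8590.

24.859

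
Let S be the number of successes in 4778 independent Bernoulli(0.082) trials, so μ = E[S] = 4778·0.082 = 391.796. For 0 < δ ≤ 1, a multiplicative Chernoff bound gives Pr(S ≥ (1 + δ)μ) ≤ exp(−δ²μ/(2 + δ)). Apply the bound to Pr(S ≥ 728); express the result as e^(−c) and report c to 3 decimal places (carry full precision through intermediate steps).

100.941

Write 728 = (1 + δ)μ, so δ = 728/391.796 − 1 = 0.8581098…
Then the exponent is δ²μ/(2 + δ) = (728 − μ)² / (μ·(2 + δ)) = 100.940823.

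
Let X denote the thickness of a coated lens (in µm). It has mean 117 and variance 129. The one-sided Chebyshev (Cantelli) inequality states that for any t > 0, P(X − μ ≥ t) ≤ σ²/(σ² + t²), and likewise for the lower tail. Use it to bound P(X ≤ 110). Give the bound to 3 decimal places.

Here σ² = 129 and t = 7, so σ² + t² = 178.
Cantelli's bound: 129/178 = 0.7247.

0.725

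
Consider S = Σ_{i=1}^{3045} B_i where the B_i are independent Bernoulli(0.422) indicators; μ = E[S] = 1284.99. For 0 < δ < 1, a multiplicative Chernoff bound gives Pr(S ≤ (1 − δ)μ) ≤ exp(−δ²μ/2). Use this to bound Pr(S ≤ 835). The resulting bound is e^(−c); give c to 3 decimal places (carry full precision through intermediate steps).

78.791

Write 835 = (1 − δ)μ, so δ = 1 − 835/1284.99 = 0.3501895…
Then the exponent is δ²μ/2 = (μ − 835)²/(2μ) = 78.790886.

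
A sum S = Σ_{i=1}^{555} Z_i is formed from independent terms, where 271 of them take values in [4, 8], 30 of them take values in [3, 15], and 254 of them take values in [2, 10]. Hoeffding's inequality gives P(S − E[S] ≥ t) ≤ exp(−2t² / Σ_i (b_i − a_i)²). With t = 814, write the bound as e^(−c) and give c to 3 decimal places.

53.195

Σ(b_i − a_i)² = 271·4² + 30·12² + 254·8² = 24912.
c = 2t² / 24912 = 2·814² / 24912 = 53.1949.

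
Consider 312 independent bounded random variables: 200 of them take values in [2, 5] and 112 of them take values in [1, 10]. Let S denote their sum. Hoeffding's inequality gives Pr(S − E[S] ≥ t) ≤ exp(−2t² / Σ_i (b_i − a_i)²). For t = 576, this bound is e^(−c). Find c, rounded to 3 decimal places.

61.033

Σ(b_i − a_i)² = 200·3² + 112·9² = 10872.
c = 2t² / 10872 = 2·576² / 10872 = 61.0331.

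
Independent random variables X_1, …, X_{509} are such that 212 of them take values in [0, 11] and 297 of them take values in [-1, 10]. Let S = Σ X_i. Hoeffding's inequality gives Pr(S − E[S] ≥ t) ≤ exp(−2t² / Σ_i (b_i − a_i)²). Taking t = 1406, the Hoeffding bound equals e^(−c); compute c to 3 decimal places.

Σ(b_i − a_i)² = 212·11² + 297·11² = 61589.
c = 2t² / 61589 = 2·1406² / 61589 = 64.1945.

64.194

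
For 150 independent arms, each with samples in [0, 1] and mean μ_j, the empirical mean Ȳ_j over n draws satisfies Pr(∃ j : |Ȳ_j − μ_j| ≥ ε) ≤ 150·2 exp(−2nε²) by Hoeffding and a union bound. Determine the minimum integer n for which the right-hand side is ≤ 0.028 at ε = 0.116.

Need 2·150·exp(−2nε²) ≤ 0.028, i.e. exp(−2nε²) ≤ 0.028/300.
So 2nε² ≥ ln(300/0.028) = 9.279333.
Hence n ≥ 9.279333/(2·0.116²) = 344.803.
The smallest integer n is 345.

345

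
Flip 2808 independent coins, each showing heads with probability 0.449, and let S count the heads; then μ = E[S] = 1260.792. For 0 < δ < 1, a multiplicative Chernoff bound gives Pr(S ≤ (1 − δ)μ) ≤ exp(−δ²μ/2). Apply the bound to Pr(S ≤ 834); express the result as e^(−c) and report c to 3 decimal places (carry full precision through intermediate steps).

72.237

Write 834 = (1 − δ)μ, so δ = 1 − 834/1260.792 = 0.338511…
Then the exponent is δ²μ/2 = (μ − 834)²/(2μ) = 72.236900.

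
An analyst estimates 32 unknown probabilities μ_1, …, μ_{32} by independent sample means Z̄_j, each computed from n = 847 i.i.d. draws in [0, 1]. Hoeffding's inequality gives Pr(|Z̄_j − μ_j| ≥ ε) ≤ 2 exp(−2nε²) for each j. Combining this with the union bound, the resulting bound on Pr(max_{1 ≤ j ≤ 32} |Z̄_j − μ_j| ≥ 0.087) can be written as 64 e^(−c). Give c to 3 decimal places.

Union bound over the 32 events: Pr(max_{1 ≤ j ≤ 32} |Z̄_j − μ_j| ≥ 0.087) ≤ 32·2·exp(−2nε²) = 64 exp(−2·847·0.087²).
So c = 2·847·0.087² = 12.8219.

12.822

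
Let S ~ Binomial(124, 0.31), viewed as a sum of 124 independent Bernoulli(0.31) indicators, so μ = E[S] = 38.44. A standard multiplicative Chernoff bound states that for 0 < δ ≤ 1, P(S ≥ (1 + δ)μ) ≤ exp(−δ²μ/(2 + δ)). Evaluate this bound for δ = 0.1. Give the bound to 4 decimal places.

Exponent = δ²μ/(2 + δ) = 0.1²·38.44/2.1 = 0.1830.
Bound = exp(−0.1830) = 0.83273.

0.8327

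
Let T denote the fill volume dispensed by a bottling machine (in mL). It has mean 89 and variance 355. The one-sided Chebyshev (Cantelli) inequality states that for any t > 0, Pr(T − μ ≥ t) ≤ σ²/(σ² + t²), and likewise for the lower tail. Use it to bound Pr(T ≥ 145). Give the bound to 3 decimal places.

0.102

Here σ² = 355 and t = 56, so σ² + t² = 3491.
Cantelli's bound: 355/3491 = 0.1017.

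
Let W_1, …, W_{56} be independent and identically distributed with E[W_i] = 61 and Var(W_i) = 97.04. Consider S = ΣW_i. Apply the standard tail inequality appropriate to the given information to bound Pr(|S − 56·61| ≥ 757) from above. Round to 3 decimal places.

With mean and variance of each term known, Chebyshev's inequality bounds the deviation of the sum (or sample mean).
Var(S) = n·Var(W_i) = 56·97.04 = 5434.24.
Chebyshev: Pr(|S − 56·61| ≥ 757) ≤ Var(S)/757² = 5434.24/573049 = 0.0095.

0.009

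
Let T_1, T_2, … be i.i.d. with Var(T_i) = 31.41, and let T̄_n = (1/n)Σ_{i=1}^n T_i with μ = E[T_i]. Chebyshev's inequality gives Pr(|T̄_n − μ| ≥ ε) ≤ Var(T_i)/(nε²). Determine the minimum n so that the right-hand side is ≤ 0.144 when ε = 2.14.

Require 31.41/(n·2.14²) ≤ 0.144, i.e. n ≥ 31.41/(0.144·2.14²) = 47.630.
The smallest integer n is 48.

48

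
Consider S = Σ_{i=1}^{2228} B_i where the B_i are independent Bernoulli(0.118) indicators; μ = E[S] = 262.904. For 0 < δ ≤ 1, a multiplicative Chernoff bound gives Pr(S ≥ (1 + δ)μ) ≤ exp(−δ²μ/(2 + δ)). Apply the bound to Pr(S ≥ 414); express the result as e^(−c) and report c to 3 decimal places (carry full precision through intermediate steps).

33.727

Write 414 = (1 + δ)μ, so δ = 414/262.904 − 1 = 0.5747193…
Then the exponent is δ²μ/(2 + δ) = (414 − μ)² / (μ·(2 + δ)) = 33.727089.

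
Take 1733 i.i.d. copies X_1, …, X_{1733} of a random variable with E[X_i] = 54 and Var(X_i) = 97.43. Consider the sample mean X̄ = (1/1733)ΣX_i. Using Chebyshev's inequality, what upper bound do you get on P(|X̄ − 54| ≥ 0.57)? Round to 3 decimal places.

Var(X̄) = Var(X_i)/n = 97.43/1733 = 0.05622.
Chebyshev: P(|X̄ − 54| ≥ 0.57) ≤ Var(X̄)/(0.57)² = 97.43/(1733·0.57²) = 0.1730.

0.173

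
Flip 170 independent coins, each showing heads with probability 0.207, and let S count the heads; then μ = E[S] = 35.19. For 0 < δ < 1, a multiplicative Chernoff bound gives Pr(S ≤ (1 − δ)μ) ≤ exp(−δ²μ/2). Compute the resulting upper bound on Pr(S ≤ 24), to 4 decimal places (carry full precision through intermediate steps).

0.1688

Write 24 = (1 − δ)μ, so δ = 1 − 24/35.19 = 0.3179881…
Then the exponent is δ²μ/2 = (μ − 24)²/(2μ) = 1.779143.
Bound = exp(−1.779143) = 0.16878.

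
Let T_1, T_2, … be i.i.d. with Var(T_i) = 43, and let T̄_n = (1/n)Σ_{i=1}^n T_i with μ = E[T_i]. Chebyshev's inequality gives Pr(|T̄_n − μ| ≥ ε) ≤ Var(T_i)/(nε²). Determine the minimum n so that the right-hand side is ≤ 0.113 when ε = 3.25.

37

Require 43/(n·3.25²) ≤ 0.113, i.e. n ≥ 43/(0.113·3.25²) = 36.027.
The smallest integer n is 37.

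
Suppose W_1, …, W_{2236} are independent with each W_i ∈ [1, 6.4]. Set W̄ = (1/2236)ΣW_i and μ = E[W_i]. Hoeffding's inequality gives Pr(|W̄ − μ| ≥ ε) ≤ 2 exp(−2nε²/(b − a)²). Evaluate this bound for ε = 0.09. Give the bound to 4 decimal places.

Exponent: 2nε²/(b − a)² = 2·2236·0.09² / 5.4² = 1.24222.
Bound = 2·exp(−1.24222) = 0.57748.

0.5775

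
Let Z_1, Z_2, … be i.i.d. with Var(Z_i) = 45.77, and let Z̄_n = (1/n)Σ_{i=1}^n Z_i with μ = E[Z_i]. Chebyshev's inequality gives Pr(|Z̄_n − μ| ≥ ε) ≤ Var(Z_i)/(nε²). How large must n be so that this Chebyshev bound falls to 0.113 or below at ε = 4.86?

18

Require 45.77/(n·4.86²) ≤ 0.113, i.e. n ≥ 45.77/(0.113·4.86²) = 17.149.
The smallest integer n is 18.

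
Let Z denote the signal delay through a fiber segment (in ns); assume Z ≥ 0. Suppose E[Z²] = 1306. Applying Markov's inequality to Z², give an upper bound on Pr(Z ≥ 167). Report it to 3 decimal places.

Since Z ≥ 0, the event {Z ≥ 167} is the same as {Z² ≥ 27889}.
Markov's inequality applied to Z² gives Pr(Z² ≥ 27889) ≤ E[Z²]/27889 = 1306/27889 = 0.0468.

0.047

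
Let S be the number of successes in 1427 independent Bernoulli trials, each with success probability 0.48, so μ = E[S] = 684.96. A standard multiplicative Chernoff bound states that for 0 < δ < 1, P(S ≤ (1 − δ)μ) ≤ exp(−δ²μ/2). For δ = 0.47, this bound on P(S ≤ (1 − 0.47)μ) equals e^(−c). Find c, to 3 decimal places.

c = δ²μ/2 = 0.47²·684.96/2 = 75.6538.

75.654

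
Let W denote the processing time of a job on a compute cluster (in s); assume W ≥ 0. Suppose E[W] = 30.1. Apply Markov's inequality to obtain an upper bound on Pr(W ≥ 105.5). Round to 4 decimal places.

Markov's inequality: for a non-negative random variable, Pr(W ≥ a) ≤ E[W]/a.
Here E[W] = 30.1 and a = 105.5, so the bound is 30.1/105.5 = 0.2853.

0.2853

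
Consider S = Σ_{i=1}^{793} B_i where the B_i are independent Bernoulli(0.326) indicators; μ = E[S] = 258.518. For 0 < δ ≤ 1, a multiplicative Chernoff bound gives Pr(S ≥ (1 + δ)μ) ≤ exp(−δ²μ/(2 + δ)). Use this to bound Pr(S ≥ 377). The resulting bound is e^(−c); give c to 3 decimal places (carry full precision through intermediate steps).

22.089

Write 377 = (1 + δ)μ, so δ = 377/258.518 − 1 = 0.4583124…
Then the exponent is δ²μ/(2 + δ) = (377 − μ)² / (μ·(2 + δ)) = 22.089043.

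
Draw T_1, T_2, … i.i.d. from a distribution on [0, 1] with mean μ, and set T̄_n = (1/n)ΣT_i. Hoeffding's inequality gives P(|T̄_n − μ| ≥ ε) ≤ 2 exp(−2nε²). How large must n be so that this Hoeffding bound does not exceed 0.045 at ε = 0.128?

116

Require 2·exp(−2nε²) ≤ 0.045, i.e. 2nε² ≥ ln(2/0.045) = 3.794240.
So n ≥ 3.794240 / (2·0.128²) = 115.791.
The smallest integer n is 116.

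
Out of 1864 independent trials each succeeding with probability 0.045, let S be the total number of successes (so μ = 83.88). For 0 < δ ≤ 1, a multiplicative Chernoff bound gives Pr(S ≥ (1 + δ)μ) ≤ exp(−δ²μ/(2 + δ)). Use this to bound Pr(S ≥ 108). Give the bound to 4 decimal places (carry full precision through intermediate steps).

Write 108 = (1 + δ)μ, so δ = 108/83.88 − 1 = 0.2875536…
Then the exponent is δ²μ/(2 + δ) = (108 − μ)² / (μ·(2 + δ)) = 3.031970.
Bound = exp(−3.031970) = 0.04822.

0.0482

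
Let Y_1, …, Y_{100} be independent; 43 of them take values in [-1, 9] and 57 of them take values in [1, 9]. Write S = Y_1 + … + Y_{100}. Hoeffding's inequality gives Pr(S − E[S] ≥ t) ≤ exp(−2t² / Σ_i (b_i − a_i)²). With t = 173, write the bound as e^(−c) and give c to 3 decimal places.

7.531

Σ(b_i − a_i)² = 43·10² + 57·8² = 7948.
c = 2t² / 7948 = 2·173² / 7948 = 7.5312.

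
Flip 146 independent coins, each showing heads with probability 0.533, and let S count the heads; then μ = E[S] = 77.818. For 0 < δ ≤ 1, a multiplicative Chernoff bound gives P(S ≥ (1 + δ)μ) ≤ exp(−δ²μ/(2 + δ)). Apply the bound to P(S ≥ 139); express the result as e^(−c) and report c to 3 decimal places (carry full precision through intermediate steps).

17.264

Write 139 = (1 + δ)μ, so δ = 139/77.818 − 1 = 0.7862191…
Then the exponent is δ²μ/(2 + δ) = (139 − μ)² / (μ·(2 + δ)) = 17.264421.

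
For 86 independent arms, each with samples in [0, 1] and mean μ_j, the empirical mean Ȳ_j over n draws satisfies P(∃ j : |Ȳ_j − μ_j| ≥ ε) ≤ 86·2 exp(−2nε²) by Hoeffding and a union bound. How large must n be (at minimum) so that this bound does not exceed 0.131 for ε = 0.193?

Need 2·86·exp(−2nε²) ≤ 0.131, i.e. exp(−2nε²) ≤ 0.131/172.
So 2nε² ≥ ln(172/0.131) = 7.180052.
Hence n ≥ 7.180052/(2·0.193²) = 96.379.
The smallest integer n is 97.

97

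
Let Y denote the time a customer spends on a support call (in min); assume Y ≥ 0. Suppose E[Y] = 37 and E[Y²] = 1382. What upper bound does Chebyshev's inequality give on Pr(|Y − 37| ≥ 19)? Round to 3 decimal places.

Var(Y) = E[Y²] − (E[Y])² = 1382 − 1369 = 13.
Chebyshev's inequality: Pr(|Y − μ| ≥ t) ≤ Var(Y)/t² = 13/361 = 0.0360.

0.036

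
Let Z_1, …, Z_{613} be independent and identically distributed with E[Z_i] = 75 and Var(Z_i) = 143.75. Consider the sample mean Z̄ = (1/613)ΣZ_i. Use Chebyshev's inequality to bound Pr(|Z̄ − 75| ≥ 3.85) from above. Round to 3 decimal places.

0.016

Var(Z̄) = Var(Z_i)/n = 143.75/613 = 0.2345.
Chebyshev: Pr(|Z̄ − 75| ≥ 3.85) ≤ Var(Z̄)/(3.85)² = 143.75/(613·3.85²) = 0.0158.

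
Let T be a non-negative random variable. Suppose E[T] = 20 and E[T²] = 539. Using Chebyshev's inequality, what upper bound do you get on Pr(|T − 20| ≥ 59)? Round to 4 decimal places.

0.0399

Var(T) = E[T²] − (E[T])² = 539 − 400 = 139.
Chebyshev's inequality: Pr(|T − μ| ≥ t) ≤ Var(T)/t² = 139/3481 = 0.0399.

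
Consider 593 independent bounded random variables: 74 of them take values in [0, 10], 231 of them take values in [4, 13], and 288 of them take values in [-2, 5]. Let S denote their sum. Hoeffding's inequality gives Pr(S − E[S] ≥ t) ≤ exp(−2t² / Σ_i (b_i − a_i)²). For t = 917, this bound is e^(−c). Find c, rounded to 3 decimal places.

41.811

Σ(b_i − a_i)² = 74·10² + 231·9² + 288·7² = 40223.
c = 2t² / 40223 = 2·917² / 40223 = 41.8114.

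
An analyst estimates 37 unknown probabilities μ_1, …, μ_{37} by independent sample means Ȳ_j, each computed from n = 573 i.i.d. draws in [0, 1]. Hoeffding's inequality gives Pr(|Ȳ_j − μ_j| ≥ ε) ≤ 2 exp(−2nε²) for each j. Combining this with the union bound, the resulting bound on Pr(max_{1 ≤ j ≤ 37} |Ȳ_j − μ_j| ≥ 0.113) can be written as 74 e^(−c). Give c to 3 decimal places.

14.633

Union bound over the 37 events: Pr(max_{1 ≤ j ≤ 37} |Ȳ_j − μ_j| ≥ 0.113) ≤ 37·2·exp(−2nε²) = 74 exp(−2·573·0.113²).
So c = 2·573·0.113² = 14.6333.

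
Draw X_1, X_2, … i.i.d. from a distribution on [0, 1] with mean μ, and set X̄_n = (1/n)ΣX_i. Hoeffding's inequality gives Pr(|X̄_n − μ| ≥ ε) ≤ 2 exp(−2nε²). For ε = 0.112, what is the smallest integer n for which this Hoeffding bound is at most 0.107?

Require 2·exp(−2nε²) ≤ 0.107, i.e. 2nε² ≥ ln(2/0.107) = 2.928074.
So n ≥ 2.928074 / (2·0.112²) = 116.712.
The smallest integer n is 117.

117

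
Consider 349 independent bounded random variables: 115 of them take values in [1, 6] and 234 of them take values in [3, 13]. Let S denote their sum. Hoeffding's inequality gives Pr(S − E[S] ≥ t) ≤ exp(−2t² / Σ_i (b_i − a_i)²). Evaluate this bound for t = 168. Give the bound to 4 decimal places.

Σ(b_i − a_i)² = 115·5² + 234·10² = 26275.
Exponent = 2·168² / 26275 = 2.14835.
Bound = exp(−2.14835) = 0.11668.

0.1167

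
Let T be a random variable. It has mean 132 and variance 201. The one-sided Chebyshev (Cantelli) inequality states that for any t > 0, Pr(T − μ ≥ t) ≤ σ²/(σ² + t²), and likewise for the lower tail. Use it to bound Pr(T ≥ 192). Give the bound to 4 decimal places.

Here σ² = 201 and t = 60, so σ² + t² = 3801.
Cantelli's bound: 201/3801 = 0.0529.

0.0529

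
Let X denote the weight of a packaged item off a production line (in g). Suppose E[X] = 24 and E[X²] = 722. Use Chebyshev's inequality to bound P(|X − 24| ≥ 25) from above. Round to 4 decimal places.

0.2336

Var(X) = E[X²] − (E[X])² = 722 − 576 = 146.
Chebyshev's inequality: P(|X − μ| ≥ t) ≤ Var(X)/t² = 146/625 = 0.2336.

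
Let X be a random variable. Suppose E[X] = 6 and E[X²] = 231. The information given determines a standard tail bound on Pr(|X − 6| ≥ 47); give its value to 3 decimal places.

0.088

The first two moments determine the variance, so Chebyshev's inequality is the sharpest standard bound available.
Var(X) = E[X²] − (E[X])² = 231 − 36 = 195.
Chebyshev's inequality: Pr(|X − μ| ≥ t) ≤ Var(X)/t² = 195/2209 = 0.0883.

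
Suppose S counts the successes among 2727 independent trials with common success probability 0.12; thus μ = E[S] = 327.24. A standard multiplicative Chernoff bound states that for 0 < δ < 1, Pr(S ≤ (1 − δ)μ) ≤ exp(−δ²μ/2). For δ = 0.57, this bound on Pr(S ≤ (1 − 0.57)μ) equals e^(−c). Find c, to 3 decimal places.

53.160

c = δ²μ/2 = 0.57²·327.24/2 = 53.1601.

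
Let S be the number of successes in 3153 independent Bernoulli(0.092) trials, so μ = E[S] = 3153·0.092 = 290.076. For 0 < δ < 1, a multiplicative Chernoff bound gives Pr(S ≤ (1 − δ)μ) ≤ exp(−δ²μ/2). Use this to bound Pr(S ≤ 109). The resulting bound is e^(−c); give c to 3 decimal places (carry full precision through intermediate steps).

Write 109 = (1 − δ)μ, so δ = 1 − 109/290.076 = 0.6242364…
Then the exponent is δ²μ/2 = (μ − 109)²/(2μ) = 56.517116.

56.517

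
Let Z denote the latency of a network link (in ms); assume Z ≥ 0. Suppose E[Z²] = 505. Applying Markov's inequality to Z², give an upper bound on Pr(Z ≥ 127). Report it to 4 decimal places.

Since Z ≥ 0, the event {Z ≥ 127} is the same as {Z² ≥ 16129}.
Markov's inequality applied to Z² gives Pr(Z² ≥ 16129) ≤ E[Z²]/16129 = 505/16129 = 0.0313.

0.0313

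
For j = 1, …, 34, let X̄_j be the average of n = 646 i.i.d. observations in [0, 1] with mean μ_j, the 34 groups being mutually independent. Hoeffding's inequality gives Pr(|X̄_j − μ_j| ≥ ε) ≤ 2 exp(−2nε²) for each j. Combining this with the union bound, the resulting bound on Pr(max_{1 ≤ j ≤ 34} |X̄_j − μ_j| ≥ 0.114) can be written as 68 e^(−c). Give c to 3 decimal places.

16.791

Union bound over the 34 events: Pr(max_{1 ≤ j ≤ 34} |X̄_j − μ_j| ≥ 0.114) ≤ 34·2·exp(−2nε²) = 68 exp(−2·646·0.114²).
So c = 2·646·0.114² = 16.7908.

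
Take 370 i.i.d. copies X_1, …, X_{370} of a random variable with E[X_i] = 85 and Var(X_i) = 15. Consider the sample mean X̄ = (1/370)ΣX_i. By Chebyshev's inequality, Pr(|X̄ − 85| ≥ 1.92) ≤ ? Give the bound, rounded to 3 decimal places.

0.011

Var(X̄) = Var(X_i)/n = 15/370 = 0.040541.
Chebyshev: Pr(|X̄ − 85| ≥ 1.92) ≤ Var(X̄)/(1.92)² = 15/(370·1.92²) = 0.0110.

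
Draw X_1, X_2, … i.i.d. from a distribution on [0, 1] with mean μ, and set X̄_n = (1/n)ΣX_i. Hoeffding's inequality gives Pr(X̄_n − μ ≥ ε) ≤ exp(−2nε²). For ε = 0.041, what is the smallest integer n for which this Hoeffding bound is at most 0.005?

1576

Require exp(−2nε²) ≤ 0.005, i.e. 2nε² ≥ ln(1/0.005) = 5.298317.
So n ≥ 5.298317 / (2·0.041²) = 1575.942.
The smallest integer n is 1576.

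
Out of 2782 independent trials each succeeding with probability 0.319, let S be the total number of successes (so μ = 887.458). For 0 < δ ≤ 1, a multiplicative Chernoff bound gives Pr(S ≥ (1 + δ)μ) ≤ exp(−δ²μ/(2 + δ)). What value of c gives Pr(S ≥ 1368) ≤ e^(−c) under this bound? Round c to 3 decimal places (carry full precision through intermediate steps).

Write 1368 = (1 + δ)μ, so δ = 1368/887.458 − 1 = 0.5414814…
Then the exponent is δ²μ/(2 + δ) = (1368 − μ)² / (μ·(2 + δ)) = 102.383025.

102.383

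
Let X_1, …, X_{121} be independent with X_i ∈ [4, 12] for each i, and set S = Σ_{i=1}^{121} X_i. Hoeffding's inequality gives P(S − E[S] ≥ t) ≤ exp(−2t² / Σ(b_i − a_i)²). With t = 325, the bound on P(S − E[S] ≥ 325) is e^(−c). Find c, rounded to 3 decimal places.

27.279

Σ(b_i − a_i)² = 121·(8)² = 7744.
c = 2t²/7744 = 2·325²/7744 = 27.2792.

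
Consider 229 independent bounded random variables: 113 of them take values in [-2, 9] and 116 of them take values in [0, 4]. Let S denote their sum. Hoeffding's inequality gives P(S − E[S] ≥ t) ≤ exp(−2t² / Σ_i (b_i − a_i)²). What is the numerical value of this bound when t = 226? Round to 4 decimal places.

0.0014

Σ(b_i − a_i)² = 113·11² + 116·4² = 15529.
Exponent = 2·226² / 15529 = 6.57814.
Bound = exp(−6.57814) = 0.00139.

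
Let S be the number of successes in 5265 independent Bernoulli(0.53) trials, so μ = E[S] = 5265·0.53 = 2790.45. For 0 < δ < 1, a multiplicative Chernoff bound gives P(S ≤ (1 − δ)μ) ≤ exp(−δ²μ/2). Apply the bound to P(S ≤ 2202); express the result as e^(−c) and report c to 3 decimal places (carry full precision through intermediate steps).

Write 2202 = (1 − δ)μ, so δ = 1 − 2202/2790.45 = 0.21088…
Then the exponent is δ²μ/2 = (μ − 2202)²/(2μ) = 62.046158.

62.046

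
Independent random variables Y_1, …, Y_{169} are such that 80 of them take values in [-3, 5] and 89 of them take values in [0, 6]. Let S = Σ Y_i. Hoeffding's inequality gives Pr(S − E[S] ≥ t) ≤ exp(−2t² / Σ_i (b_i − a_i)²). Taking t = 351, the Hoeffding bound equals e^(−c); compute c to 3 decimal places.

Σ(b_i − a_i)² = 80·8² + 89·6² = 8324.
c = 2t² / 8324 = 2·351² / 8324 = 29.6014.

29.601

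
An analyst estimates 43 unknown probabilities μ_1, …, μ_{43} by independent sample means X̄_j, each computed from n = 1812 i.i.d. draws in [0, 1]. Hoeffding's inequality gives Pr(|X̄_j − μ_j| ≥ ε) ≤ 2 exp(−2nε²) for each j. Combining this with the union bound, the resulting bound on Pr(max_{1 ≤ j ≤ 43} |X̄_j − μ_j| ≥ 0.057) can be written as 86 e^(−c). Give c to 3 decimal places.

Union bound over the 43 events: Pr(max_{1 ≤ j ≤ 43} |X̄_j − μ_j| ≥ 0.057) ≤ 43·2·exp(−2nε²) = 86 exp(−2·1812·0.057²).
So c = 2·1812·0.057² = 11.7744.

11.774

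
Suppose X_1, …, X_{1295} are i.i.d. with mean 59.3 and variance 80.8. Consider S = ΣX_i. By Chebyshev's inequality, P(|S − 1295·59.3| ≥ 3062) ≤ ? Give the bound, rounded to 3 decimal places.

0.011

Var(S) = n·Var(X_i) = 1295·80.8 = 104636.
Chebyshev: P(|S − 1295·59.3| ≥ 3062) ≤ Var(S)/3062² = 104636/9375844 = 0.0112.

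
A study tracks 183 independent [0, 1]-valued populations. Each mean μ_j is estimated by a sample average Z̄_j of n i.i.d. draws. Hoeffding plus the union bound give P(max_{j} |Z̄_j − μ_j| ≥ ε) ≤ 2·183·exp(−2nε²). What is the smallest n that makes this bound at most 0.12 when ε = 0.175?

131

Need 2·183·exp(−2nε²) ≤ 0.12, i.e. exp(−2nε²) ≤ 0.12/366.
So 2nε² ≥ ln(366/0.12) = 8.022897.
Hence n ≥ 8.022897/(2·0.175²) = 130.986.
The smallest integer n is 131.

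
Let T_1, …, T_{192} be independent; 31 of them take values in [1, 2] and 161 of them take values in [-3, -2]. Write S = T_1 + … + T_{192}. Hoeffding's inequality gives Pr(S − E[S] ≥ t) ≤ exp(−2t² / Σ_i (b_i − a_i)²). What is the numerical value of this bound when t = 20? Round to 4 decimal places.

0.0155

Σ(b_i − a_i)² = 31·1² + 161·1² = 192.
Exponent = 2·20² / 192 = 4.16667.
Bound = exp(−4.16667) = 0.01550.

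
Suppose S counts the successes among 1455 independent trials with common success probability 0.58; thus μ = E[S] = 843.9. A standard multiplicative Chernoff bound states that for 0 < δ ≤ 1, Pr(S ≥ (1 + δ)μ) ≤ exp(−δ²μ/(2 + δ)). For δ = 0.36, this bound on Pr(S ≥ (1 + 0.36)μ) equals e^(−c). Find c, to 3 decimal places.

46.343

c = δ²μ/(2 + δ) = 0.36²·843.9/(2 + 0.36) = 46.3430.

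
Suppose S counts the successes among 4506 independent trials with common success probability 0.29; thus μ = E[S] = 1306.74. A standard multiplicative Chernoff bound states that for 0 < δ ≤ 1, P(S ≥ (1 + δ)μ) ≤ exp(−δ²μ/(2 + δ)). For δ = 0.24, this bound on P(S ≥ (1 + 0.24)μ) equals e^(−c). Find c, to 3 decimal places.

c = δ²μ/(2 + δ) = 0.24²·1306.74/(2 + 0.24) = 33.6019.

33.602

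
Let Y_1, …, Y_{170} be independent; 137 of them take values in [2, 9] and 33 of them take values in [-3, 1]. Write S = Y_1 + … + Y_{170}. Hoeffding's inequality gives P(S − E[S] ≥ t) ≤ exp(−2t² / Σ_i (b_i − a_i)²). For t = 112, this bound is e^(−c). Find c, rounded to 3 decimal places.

3.465

Σ(b_i − a_i)² = 137·7² + 33·4² = 7241.
c = 2t² / 7241 = 2·112² / 7241 = 3.4647.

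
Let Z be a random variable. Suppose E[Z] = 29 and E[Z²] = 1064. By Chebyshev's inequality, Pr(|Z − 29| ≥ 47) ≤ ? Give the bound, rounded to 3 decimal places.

0.101

Var(Z) = E[Z²] − (E[Z])² = 1064 − 841 = 223.
Chebyshev's inequality: Pr(|Z − μ| ≥ t) ≤ Var(Z)/t² = 223/2209 = 0.1010.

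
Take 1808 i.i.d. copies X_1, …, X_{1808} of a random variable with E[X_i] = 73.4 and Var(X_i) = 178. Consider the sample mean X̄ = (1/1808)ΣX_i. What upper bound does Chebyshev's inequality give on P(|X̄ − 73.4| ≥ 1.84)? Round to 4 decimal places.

Var(X̄) = Var(X_i)/n = 178/1808 = 0.098451.
Chebyshev: P(|X̄ − 73.4| ≥ 1.84) ≤ Var(X̄)/(1.84)² = 178/(1808·1.84²) = 0.0291.

0.0291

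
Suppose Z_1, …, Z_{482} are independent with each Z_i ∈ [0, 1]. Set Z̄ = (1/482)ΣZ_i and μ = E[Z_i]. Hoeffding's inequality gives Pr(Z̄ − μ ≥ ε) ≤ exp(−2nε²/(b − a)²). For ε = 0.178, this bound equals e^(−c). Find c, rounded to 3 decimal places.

c = 2nε²/(b − a)² = 2·482·0.178² / 1² = 30.5434.

30.543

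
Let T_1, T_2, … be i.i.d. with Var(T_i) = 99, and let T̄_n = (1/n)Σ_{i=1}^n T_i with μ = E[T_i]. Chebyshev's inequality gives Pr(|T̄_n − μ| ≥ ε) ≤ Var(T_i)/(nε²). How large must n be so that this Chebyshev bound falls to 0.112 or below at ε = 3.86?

60

Require 99/(n·3.86²) ≤ 0.112, i.e. n ≥ 99/(0.112·3.86²) = 59.326.
The smallest integer n is 60.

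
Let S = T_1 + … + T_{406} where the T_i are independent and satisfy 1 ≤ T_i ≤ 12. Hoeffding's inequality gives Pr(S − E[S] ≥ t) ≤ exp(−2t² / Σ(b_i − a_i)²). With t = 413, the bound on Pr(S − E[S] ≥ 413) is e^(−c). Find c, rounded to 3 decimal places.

6.944

Σ(b_i − a_i)² = 406·(11)² = 49126.
c = 2t²/49126 = 2·413²/49126 = 6.9441.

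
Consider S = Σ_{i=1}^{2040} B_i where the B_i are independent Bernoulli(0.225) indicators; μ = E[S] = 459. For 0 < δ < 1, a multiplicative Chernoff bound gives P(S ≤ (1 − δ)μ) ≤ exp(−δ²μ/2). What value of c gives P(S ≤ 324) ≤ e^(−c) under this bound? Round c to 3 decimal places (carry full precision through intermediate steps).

19.853

Write 324 = (1 − δ)μ, so δ = 1 − 324/459 = 0.2941176…
Then the exponent is δ²μ/2 = (μ − 324)²/(2μ) = 19.852941.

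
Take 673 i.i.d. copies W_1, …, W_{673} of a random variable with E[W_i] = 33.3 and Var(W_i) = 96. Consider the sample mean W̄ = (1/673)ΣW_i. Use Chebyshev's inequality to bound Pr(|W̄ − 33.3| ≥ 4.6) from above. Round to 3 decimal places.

Var(W̄) = Var(W_i)/n = 96/673 = 0.14264.
Chebyshev: Pr(|W̄ − 33.3| ≥ 4.6) ≤ Var(W̄)/(4.6)² = 96/(673·4.6²) = 0.0067.

0.007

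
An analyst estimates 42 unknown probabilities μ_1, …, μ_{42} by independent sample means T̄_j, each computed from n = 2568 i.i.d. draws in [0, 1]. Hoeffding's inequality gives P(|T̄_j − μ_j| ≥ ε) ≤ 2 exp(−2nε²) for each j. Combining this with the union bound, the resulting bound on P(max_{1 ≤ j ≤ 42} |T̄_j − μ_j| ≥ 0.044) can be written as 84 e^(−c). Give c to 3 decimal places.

Union bound over the 42 events: P(max_{1 ≤ j ≤ 42} |T̄_j − μ_j| ≥ 0.044) ≤ 42·2·exp(−2nε²) = 84 exp(−2·2568·0.044²).
So c = 2·2568·0.044² = 9.9433.

9.943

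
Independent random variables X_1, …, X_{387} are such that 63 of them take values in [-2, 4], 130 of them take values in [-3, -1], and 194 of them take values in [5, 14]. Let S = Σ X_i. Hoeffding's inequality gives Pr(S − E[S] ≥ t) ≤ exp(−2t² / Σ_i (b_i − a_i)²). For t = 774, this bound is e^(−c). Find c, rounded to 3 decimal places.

Σ(b_i − a_i)² = 63·6² + 130·2² + 194·9² = 18502.
c = 2t² / 18502 = 2·774² / 18502 = 64.7580.

64.758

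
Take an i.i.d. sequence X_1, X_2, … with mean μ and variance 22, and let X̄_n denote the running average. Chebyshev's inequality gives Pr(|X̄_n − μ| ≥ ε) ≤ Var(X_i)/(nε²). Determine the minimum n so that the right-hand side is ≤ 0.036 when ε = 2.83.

77

Require 22/(n·2.83²) ≤ 0.036, i.e. n ≥ 22/(0.036·2.83²) = 76.304.
The smallest integer n is 77.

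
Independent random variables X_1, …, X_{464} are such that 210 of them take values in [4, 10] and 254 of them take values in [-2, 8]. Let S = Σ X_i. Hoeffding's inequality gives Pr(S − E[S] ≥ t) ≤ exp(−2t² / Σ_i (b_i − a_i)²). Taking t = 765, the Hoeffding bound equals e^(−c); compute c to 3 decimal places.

35.511

Σ(b_i − a_i)² = 210·6² + 254·10² = 32960.
c = 2t² / 32960 = 2·765² / 32960 = 35.5112.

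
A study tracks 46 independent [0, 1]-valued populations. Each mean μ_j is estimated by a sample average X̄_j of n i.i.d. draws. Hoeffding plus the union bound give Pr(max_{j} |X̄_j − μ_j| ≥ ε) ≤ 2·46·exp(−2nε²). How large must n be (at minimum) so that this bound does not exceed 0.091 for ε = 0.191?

Need 2·46·exp(−2nε²) ≤ 0.091, i.e. exp(−2nε²) ≤ 0.091/92.
So 2nε² ≥ ln(92/0.091) = 6.918684.
Hence n ≥ 6.918684/(2·0.191²) = 94.826.
The smallest integer n is 95.

95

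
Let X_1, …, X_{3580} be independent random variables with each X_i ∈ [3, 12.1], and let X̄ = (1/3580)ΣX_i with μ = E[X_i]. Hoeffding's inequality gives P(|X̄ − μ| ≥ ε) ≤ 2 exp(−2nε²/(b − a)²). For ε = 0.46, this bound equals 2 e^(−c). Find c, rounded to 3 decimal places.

c = 2nε²/(b − a)² = 2·3580·0.46² / 9.1² = 18.2956.

18.296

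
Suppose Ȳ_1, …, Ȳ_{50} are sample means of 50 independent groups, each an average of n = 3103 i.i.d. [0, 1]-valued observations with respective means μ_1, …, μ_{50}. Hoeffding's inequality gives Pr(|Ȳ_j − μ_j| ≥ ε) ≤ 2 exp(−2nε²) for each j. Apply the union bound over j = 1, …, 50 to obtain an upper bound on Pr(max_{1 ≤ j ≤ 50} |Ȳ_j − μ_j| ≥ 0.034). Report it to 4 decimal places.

0.0766

Per-experiment Hoeffding bound: 2·exp(−2·3103·0.034²) = 2·exp(−7.17414) = 0.0015323.
Union bound over 50 events: 50·0.0015323 = 0.07661.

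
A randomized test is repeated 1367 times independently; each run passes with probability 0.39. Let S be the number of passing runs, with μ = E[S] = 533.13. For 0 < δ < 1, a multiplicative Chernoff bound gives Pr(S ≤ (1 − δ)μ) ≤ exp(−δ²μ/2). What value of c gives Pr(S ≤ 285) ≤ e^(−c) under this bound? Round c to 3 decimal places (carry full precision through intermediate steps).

Write 285 = (1 − δ)μ, so δ = 1 − 285/533.13 = 0.4654212…
Then the exponent is δ²μ/2 = (μ − 285)²/(2μ) = 57.742480.

57.742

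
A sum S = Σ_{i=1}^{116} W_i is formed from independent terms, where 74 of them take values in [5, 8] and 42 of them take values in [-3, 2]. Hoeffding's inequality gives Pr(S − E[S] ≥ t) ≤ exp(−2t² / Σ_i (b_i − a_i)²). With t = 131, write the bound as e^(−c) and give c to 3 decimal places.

Σ(b_i − a_i)² = 74·3² + 42·5² = 1716.
c = 2t² / 1716 = 2·131² / 1716 = 20.0012.

20.001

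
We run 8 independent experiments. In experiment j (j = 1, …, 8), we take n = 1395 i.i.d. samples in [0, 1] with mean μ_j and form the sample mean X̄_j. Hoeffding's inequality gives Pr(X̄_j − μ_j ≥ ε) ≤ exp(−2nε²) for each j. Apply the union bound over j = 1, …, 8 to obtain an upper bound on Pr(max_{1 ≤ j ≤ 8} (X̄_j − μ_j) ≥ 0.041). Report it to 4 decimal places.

0.0735

Per-experiment Hoeffding bound: exp(−2·1395·0.041²) = exp(−4.68999) = 0.0091868.
Union bound over 8 events: 8·0.0091868 = 0.07349.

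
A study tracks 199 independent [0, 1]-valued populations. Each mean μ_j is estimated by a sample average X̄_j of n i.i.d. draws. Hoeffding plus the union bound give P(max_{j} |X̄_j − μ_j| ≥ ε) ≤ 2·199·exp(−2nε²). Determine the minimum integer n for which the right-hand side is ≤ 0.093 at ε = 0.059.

1202

Need 2·199·exp(−2nε²) ≤ 0.093, i.e. exp(−2nε²) ≤ 0.093/398.
So 2nε² ≥ ln(398/0.093) = 8.361608.
Hence n ≥ 8.361608/(2·0.059²) = 1201.035.
The smallest integer n is 1202.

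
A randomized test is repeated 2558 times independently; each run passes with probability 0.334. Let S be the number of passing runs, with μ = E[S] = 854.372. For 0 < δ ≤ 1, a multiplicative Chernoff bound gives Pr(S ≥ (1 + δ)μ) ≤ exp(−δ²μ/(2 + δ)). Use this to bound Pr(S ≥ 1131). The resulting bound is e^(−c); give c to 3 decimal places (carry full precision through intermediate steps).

38.543

Write 1131 = (1 + δ)μ, so δ = 1131/854.372 − 1 = 0.3237793…
Then the exponent is δ²μ/(2 + δ) = (1131 − μ)² / (μ·(2 + δ)) = 38.543432.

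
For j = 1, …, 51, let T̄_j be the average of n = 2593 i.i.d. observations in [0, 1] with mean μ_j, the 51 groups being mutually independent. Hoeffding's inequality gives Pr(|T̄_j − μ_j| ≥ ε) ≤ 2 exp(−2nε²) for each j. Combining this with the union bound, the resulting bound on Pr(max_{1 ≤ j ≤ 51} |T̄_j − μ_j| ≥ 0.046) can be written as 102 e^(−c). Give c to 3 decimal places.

Union bound over the 51 events: Pr(max_{1 ≤ j ≤ 51} |T̄_j − μ_j| ≥ 0.046) ≤ 51·2·exp(−2nε²) = 102 exp(−2·2593·0.046²).
So c = 2·2593·0.046² = 10.9736.

10.974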